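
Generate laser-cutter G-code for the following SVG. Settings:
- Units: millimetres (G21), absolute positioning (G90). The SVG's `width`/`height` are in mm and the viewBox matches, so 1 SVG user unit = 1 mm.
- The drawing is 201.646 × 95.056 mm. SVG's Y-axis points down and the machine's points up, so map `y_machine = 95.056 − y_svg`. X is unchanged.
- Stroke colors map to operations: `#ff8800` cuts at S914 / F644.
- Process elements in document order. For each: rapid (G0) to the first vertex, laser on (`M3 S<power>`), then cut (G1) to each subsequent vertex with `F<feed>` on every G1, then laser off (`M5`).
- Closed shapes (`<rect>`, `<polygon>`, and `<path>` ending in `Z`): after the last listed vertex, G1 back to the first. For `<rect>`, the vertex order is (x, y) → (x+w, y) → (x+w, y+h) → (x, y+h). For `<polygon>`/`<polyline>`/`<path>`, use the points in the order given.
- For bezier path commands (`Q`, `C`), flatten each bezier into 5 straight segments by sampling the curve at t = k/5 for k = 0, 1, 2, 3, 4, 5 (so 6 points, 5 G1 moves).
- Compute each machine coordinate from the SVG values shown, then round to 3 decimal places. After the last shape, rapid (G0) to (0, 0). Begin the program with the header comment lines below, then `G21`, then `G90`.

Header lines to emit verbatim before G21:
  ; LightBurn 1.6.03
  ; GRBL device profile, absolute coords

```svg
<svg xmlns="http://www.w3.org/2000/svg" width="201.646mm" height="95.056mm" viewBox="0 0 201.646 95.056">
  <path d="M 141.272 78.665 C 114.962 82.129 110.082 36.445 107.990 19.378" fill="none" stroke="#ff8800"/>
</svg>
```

viewBox `0 0 201.646 95.056` with mm width/height → 1 unit = 1 mm. Flip: y_m = 95.056 − y_svg.

**Shape 1** — `<path>` cubic bezier, stroke `#ff8800` → cut (S914, F644). Control points (SVG): P0=(141.272,78.665), P1=(114.962,82.129), P2=(110.082,36.445), P3=(107.990,19.378); sampled at t=k/5. Machine vertices: (141.272,16.391) → (127.908,19.588) → (118.793,30.848) → (113.032,46.438) → (109.729,62.626) → (107.990,75.678). Open path.

; LightBurn 1.6.03
; GRBL device profile, absolute coords
G21
G90
G0 X141.272 Y16.391
M3 S914
G1 X127.908 Y19.588 F644
G1 X118.793 Y30.848 F644
G1 X113.032 Y46.438 F644
G1 X109.729 Y62.626 F644
G1 X107.990 Y75.678 F644
M5
G0 X0.000 Y0.000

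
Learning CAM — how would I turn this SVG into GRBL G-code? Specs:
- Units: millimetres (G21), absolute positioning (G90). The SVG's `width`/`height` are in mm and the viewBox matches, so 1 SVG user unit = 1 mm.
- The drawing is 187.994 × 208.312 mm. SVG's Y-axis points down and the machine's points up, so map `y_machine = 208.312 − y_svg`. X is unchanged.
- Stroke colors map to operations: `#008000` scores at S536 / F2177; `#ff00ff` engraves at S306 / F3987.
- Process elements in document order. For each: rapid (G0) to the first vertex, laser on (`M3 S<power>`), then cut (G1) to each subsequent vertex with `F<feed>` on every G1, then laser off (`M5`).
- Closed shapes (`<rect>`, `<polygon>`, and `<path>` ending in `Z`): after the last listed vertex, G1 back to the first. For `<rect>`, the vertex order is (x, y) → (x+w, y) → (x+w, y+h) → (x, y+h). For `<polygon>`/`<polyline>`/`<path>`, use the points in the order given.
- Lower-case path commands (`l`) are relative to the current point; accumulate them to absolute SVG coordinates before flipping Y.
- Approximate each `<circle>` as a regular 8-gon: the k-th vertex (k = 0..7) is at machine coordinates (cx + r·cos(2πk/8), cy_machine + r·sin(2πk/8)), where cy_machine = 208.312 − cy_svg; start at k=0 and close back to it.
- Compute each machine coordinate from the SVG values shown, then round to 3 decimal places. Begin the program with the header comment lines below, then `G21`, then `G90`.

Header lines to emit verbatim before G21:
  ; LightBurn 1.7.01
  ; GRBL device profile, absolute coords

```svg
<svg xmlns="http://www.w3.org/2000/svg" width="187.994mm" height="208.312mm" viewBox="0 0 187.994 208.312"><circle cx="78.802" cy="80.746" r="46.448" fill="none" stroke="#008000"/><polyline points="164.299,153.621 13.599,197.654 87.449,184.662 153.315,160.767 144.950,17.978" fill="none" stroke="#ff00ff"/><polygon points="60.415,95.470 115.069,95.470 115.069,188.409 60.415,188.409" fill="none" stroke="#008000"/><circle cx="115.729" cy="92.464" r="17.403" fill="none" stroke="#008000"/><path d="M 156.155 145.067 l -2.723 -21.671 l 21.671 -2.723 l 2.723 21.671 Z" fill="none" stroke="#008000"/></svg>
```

viewBox `0 0 187.994 208.312` with mm width/height → 1 unit = 1 mm. Flip: y_m = 208.312 − y_svg.

**Shape 1** — `<circle>` circle, stroke `#008000` → score (S536, F2177). Machine vertices: (125.250,127.566) → (111.646,160.410) → (78.802,174.014) → (45.958,160.410) → (32.354,127.566) → (45.958,94.722) → (78.802,81.118) → (111.646,94.722) → (125.250,127.566). Closed: final G1 returns to the first vertex.

**Shape 2** — `<polyline>` open polyline, stroke `#ff00ff` → engrave (S306, F3987). Machine vertices: (164.299,54.691) → (13.599,10.658) → (87.449,23.650) → (153.315,47.545) → (144.950,190.334). Open path.

**Shape 3** — `<polygon>` rectangle, stroke `#008000` → score (S536, F2177). Machine vertices: (60.415,112.842) → (115.069,112.842) → (115.069,19.903) → (60.415,19.903) → (60.415,112.842). Closed: final G1 returns to the first vertex.

**Shape 4** — `<circle>` circle, stroke `#008000` → score (S536, F2177). Machine vertices: (133.132,115.848) → (128.035,128.154) → (115.729,133.251) → (103.423,128.154) → (98.326,115.848) → (103.423,103.542) → (115.729,98.445) → (128.035,103.542) → (133.132,115.848). Closed: final G1 returns to the first vertex.

**Shape 5** — `<path>` regular polygon, stroke `#008000` → score (S536, F2177). Machine vertices: (156.155,63.245) → (153.432,84.916) → (175.103,87.639) → (177.826,65.968) → (156.155,63.245). Closed: final G1 returns to the first vertex.

; LightBurn 1.7.01
; GRBL device profile, absolute coords
G21
G90
G0 X125.250 Y127.566
M3 S536
G1 X111.646 Y160.410 F2177
G1 X78.802 Y174.014 F2177
G1 X45.958 Y160.410 F2177
G1 X32.354 Y127.566 F2177
G1 X45.958 Y94.722 F2177
G1 X78.802 Y81.118 F2177
G1 X111.646 Y94.722 F2177
G1 X125.250 Y127.566 F2177
M5
G0 X164.299 Y54.691
M3 S306
G1 X13.599 Y10.658 F3987
G1 X87.449 Y23.650 F3987
G1 X153.315 Y47.545 F3987
G1 X144.950 Y190.334 F3987
M5
G0 X60.415 Y112.842
M3 S536
G1 X115.069 Y112.842 F2177
G1 X115.069 Y19.903 F2177
G1 X60.415 Y19.903 F2177
G1 X60.415 Y112.842 F2177
M5
G0 X133.132 Y115.848
M3 S536
G1 X128.035 Y128.154 F2177
G1 X115.729 Y133.251 F2177
G1 X103.423 Y128.154 F2177
G1 X98.326 Y115.848 F2177
G1 X103.423 Y103.542 F2177
G1 X115.729 Y98.445 F2177
G1 X128.035 Y103.542 F2177
G1 X133.132 Y115.848 F2177
M5
G0 X156.155 Y63.245
M3 S536
G1 X153.432 Y84.916 F2177
G1 X175.103 Y87.639 F2177
G1 X177.826 Y65.968 F2177
G1 X156.155 Y63.245 F2177
M5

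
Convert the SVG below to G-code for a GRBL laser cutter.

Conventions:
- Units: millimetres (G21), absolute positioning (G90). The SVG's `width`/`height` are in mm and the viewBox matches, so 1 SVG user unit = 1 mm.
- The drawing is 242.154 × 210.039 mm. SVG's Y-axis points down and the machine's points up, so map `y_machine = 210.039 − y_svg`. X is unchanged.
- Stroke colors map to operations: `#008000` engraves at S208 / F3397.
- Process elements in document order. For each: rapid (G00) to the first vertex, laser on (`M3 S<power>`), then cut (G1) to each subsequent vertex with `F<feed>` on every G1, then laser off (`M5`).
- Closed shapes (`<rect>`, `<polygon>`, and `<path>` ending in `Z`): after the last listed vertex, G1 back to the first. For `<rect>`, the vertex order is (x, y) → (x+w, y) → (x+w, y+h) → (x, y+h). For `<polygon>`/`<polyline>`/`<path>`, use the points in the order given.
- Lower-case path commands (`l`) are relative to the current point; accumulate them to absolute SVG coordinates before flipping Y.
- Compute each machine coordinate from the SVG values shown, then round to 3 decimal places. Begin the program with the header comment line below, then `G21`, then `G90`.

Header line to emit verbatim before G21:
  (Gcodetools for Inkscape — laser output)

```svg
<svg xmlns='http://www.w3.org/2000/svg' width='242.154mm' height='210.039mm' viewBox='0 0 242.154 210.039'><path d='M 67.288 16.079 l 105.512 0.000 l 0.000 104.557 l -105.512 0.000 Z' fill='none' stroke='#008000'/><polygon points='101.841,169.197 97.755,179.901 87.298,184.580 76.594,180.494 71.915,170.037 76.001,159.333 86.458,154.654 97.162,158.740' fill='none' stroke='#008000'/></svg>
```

Since the viewBox matches the mm dimensions, user units are millimetres directly. The only transform is the Y-flip y_m = 210.039 − y_svg.

Shape 1 is a rectangle drawn with `<path>`. Its stroke #008000 means engrave at S208, F3397. After flipping Y the toolpath is (67.288,193.960) → (172.800,193.960) → (172.800,89.403) → (67.288,89.403) → (67.288,193.960), returning to the start.

Shape 2 is a regular polygon drawn with `<polygon>`. Its stroke #008000 means engrave at S208, F3397. After flipping Y the toolpath is (101.841,40.842) → (97.755,30.138) → (87.298,25.459) → (76.594,29.545) → (71.915,40.002) → (76.001,50.706) → (86.458,55.385) → (97.162,51.299) → (101.841,40.842), returning to the start.

(Gcodetools for Inkscape — laser output)
G21
G90
G00 X67.288 Y193.960
M3 S208
G1 X172.800 Y193.960 F3397
G1 X172.800 Y89.403 F3397
G1 X67.288 Y89.403 F3397
G1 X67.288 Y193.960 F3397
M5
G00 X101.841 Y40.842
M3 S208
G1 X97.755 Y30.138 F3397
G1 X87.298 Y25.459 F3397
G1 X76.594 Y29.545 F3397
G1 X71.915 Y40.002 F3397
G1 X76.001 Y50.706 F3397
G1 X86.458 Y55.385 F3397
G1 X97.162 Y51.299 F3397
G1 X101.841 Y40.842 F3397
M5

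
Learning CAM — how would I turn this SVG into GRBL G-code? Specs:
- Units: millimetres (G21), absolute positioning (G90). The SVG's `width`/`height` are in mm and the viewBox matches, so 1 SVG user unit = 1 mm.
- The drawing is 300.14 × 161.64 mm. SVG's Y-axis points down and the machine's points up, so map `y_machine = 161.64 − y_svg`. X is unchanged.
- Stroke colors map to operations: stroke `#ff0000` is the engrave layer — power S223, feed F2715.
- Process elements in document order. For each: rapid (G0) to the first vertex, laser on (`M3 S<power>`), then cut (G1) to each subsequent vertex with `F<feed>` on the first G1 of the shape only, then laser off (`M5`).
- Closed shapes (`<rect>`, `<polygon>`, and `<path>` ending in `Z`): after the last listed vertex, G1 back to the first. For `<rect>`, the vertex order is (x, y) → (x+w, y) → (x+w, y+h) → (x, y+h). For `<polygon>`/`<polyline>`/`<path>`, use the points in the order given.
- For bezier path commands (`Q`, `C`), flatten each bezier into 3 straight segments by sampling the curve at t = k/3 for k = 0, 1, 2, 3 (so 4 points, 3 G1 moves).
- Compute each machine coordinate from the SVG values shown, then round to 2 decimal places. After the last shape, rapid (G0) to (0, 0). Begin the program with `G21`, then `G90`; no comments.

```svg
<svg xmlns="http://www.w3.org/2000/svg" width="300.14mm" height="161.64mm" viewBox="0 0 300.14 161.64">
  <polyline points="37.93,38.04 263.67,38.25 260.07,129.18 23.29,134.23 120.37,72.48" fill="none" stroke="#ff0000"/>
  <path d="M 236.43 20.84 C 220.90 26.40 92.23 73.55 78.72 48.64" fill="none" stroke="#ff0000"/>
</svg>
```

G21
G90
G0 X37.93 Y123.60
M3 S223
G1 X263.67 Y123.39 F2715
G1 X260.07 Y32.46
G1 X23.29 Y27.41
G1 X120.37 Y89.16
M5
G0 X236.43 Y140.80
M3 S223
G1 X191.64 Y125.59 F2715
G1 X122.16 Y107.90
G1 X78.72 Y113.00
M5
G0 X0.00 Y0.00

Since the viewBox matches the mm dimensions, user units are millimetres directly. The only transform is the Y-flip y_m = 161.64 − y_svg.

Shape 1 is a open polyline drawn with `<polyline>`. Its stroke #ff0000 means engrave at S223, F2715. After flipping Y the toolpath is (37.93,123.60) → (263.67,123.39) → (260.07,32.46) → (23.29,27.41) → (120.37,89.16).

Shape 2 is a cubic bezier drawn with `<path>`. Its stroke #ff0000 means engrave at S223, F2715. After flipping Y the toolpath is (236.43,140.80) → (191.64,125.59) → (122.16,107.90) → (78.72,113.00).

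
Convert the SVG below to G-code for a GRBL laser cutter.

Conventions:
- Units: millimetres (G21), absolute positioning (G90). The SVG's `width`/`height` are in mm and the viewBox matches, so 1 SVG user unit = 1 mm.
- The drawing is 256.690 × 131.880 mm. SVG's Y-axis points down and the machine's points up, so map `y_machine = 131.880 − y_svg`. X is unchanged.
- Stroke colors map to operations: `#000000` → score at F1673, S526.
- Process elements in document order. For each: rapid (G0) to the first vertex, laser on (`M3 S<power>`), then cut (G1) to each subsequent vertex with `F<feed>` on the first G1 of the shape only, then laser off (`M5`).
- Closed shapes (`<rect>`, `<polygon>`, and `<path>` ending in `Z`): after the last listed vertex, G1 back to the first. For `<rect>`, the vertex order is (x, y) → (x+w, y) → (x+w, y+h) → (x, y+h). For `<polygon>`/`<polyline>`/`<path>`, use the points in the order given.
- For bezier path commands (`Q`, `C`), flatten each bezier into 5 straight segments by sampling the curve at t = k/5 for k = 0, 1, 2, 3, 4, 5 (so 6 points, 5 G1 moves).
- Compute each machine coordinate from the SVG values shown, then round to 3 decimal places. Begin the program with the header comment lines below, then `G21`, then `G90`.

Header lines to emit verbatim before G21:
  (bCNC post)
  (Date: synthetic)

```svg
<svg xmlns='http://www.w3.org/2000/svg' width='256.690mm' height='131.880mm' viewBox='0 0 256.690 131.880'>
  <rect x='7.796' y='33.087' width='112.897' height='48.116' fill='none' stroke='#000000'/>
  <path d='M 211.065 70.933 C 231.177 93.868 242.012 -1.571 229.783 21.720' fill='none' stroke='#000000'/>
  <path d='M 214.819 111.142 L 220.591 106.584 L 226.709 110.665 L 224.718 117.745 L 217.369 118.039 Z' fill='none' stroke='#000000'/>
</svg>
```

viewBox `0 0 256.690 131.880` with mm width/height → 1 unit = 1 mm. Flip: y_m = 131.880 − y_svg.

**Shape 1** — `<rect>` rectangle, stroke `#000000` → score (S526, F1673). Machine vertices: (7.796,98.793) → (120.693,98.793) → (120.693,50.677) → (7.796,50.677) → (7.796,98.793). Closed: final G1 returns to the first vertex.

**Shape 2** — `<path>` cubic bezier, stroke `#000000` → score (S526, F1673). Control points (SVG): P0=(211.065,70.933), P1=(231.177,93.868), P2=(242.012,-1.571), P3=(229.783,21.720); sampled at t=k/5. Machine vertices: (211.065,60.947) → (221.909,59.494) → (229.864,75.070) → (234.269,96.293) → (234.463,111.784) → (229.783,110.160). Open path.

**Shape 3** — `<path>` regular polygon, stroke `#000000` → score (S526, F1673). Machine vertices: (214.819,20.738) → (220.591,25.296) → (226.709,21.215) → (224.718,14.135) → (217.369,13.841) → (214.819,20.738). Closed: final G1 returns to the first vertex.

(bCNC post)
(Date: synthetic)
G21
G90
G0 X7.796 Y98.793
M3 S526
G1 X120.693 Y98.793 F1673
G1 X120.693 Y50.677
G1 X7.796 Y50.677
G1 X7.796 Y98.793
M5
G0 X211.065 Y60.947
M3 S526
G1 X221.909 Y59.494 F1673
G1 X229.864 Y75.070
G1 X234.269 Y96.293
G1 X234.463 Y111.784
G1 X229.783 Y110.160
M5
G0 X214.819 Y20.738
M3 S526
G1 X220.591 Y25.296 F1673
G1 X226.709 Y21.215
G1 X224.718 Y14.135
G1 X217.369 Y13.841
G1 X214.819 Y20.738
M5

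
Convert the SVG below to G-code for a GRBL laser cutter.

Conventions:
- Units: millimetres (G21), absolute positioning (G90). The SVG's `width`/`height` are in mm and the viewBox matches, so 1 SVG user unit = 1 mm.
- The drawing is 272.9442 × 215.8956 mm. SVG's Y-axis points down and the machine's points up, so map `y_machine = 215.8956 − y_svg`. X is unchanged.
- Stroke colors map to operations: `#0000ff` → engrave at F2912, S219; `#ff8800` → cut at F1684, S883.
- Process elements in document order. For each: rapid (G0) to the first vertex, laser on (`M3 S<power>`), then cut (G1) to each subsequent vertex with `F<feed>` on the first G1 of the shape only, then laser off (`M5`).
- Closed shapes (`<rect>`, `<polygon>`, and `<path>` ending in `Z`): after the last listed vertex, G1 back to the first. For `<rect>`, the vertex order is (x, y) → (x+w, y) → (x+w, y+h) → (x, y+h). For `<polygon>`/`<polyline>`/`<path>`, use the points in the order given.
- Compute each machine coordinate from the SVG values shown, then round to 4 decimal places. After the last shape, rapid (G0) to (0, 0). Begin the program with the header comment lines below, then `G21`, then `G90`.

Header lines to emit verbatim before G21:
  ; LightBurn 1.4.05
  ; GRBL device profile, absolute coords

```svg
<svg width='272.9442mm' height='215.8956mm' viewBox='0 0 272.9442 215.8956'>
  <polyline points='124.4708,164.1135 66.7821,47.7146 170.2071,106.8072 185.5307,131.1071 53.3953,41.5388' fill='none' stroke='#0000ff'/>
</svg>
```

Since the viewBox matches the mm dimensions, user units are millimetres directly. The only transform is the Y-flip y_m = 215.8956 − y_svg.

Shape 1 is a open polyline drawn with `<polyline>`. Its stroke #0000ff means engrave at S219, F2912. After flipping Y the toolpath is (124.4708,51.7821) → (66.7821,168.1810) → (170.2071,109.0884) → (185.5307,84.7885) → (53.3953,174.3568).

; LightBurn 1.4.05
; GRBL device profile, absolute coords
G21
G90
G0 X124.4708 Y51.7821
M3 S219
G1 X66.7821 Y168.1810 F2912
G1 X170.2071 Y109.0884
G1 X185.5307 Y84.7885
G1 X53.3953 Y174.3568
M5
G0 X0.0000 Y0.0000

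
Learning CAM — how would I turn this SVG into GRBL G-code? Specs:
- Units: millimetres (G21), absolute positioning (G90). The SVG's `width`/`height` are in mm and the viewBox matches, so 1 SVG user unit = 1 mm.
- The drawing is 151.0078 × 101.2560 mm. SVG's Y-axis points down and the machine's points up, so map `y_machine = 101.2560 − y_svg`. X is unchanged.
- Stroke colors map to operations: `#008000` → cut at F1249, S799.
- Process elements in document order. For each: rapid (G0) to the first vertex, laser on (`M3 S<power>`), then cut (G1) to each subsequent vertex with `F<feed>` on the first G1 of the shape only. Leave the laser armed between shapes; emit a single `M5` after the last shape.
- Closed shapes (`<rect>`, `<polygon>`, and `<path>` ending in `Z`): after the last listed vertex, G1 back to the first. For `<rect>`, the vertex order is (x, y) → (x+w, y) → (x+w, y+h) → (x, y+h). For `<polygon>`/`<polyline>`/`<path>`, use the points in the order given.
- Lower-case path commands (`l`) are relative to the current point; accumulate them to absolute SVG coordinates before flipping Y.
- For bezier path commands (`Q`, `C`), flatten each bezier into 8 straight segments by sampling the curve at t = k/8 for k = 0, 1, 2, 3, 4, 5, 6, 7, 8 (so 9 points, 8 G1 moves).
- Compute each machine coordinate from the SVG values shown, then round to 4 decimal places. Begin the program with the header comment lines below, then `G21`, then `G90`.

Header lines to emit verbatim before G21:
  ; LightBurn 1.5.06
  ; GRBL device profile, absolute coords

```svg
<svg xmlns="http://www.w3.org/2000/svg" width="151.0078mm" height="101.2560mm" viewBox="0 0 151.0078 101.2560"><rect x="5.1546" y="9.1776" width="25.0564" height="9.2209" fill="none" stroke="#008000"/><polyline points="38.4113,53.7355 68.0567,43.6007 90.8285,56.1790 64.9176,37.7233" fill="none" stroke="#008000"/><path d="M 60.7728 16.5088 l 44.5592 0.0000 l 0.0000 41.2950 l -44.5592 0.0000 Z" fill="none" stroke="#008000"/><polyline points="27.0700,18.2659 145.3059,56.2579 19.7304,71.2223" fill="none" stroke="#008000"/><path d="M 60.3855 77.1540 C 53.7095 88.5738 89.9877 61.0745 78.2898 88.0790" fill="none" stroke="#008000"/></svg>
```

; LightBurn 1.5.06
; GRBL device profile, absolute coords
G21
G90
G0 X5.1546 Y92.0784
M3 S799
G1 X30.2110 Y92.0784 F1249
G1 X30.2110 Y82.8575
G1 X5.1546 Y82.8575
G1 X5.1546 Y92.0784
G0 X38.4113 Y47.5205
M3 S799
G1 X68.0567 Y57.6553 F1249
G1 X90.8285 Y45.0770
G1 X64.9176 Y63.5327
G0 X60.7728 Y84.7472
M3 S799
G1 X105.3320 Y84.7472 F1249
G1 X105.3320 Y43.4522
G1 X60.7728 Y43.4522
G1 X60.7728 Y84.7472
G0 X27.0700 Y82.9901
M3 S799
G1 X145.3059 Y44.9981 F1249
G1 X19.7304 Y30.0337
G0 X60.3855 Y24.1020
M3 S799
G1 X59.7179 Y21.4614 F1249
G1 X62.0116 Y21.3747
G1 X66.2012 Y22.7471
G1 X71.2209 Y24.4838
G1 X76.0052 Y25.4899
G1 X79.4885 Y24.6706
G1 X80.6052 Y20.9313
G1 X78.2898 Y13.1770
M5

Since the viewBox matches the mm dimensions, user units are millimetres directly. The only transform is the Y-flip y_m = 101.2560 − y_svg.

Shape 1 is a rectangle drawn with `<rect>`. Its stroke #008000 means cut at S799, F1249. After flipping Y the toolpath is (5.1546,92.0784) → (30.2110,92.0784) → (30.2110,82.8575) → (5.1546,82.8575) → (5.1546,92.0784), returning to the start.

Shape 2 is a open polyline drawn with `<polyline>`. Its stroke #008000 means cut at S799, F1249. After flipping Y the toolpath is (38.4113,47.5205) → (68.0567,57.6553) → (90.8285,45.0770) → (64.9176,63.5327).

Shape 3 is a rectangle drawn with `<path>`. Its stroke #008000 means cut at S799, F1249. After flipping Y the toolpath is (60.7728,84.7472) → (105.3320,84.7472) → (105.3320,43.4522) → (60.7728,43.4522) → (60.7728,84.7472), returning to the start.

Shape 4 is a open polyline drawn with `<polyline>`. Its stroke #008000 means cut at S799, F1249. After flipping Y the toolpath is (27.0700,82.9901) → (145.3059,44.9981) → (19.7304,30.0337).

Shape 5 is a cubic bezier drawn with `<path>`. Its stroke #008000 means cut at S799, F1249. After flipping Y the toolpath is (60.3855,24.1020) → (59.7179,21.4614) → (62.0116,21.3747) → (66.2012,22.7471) → (71.2209,24.4838) → (76.0052,25.4899) → (79.4885,24.6706) → (80.6052,20.9313) → (78.2898,13.1770).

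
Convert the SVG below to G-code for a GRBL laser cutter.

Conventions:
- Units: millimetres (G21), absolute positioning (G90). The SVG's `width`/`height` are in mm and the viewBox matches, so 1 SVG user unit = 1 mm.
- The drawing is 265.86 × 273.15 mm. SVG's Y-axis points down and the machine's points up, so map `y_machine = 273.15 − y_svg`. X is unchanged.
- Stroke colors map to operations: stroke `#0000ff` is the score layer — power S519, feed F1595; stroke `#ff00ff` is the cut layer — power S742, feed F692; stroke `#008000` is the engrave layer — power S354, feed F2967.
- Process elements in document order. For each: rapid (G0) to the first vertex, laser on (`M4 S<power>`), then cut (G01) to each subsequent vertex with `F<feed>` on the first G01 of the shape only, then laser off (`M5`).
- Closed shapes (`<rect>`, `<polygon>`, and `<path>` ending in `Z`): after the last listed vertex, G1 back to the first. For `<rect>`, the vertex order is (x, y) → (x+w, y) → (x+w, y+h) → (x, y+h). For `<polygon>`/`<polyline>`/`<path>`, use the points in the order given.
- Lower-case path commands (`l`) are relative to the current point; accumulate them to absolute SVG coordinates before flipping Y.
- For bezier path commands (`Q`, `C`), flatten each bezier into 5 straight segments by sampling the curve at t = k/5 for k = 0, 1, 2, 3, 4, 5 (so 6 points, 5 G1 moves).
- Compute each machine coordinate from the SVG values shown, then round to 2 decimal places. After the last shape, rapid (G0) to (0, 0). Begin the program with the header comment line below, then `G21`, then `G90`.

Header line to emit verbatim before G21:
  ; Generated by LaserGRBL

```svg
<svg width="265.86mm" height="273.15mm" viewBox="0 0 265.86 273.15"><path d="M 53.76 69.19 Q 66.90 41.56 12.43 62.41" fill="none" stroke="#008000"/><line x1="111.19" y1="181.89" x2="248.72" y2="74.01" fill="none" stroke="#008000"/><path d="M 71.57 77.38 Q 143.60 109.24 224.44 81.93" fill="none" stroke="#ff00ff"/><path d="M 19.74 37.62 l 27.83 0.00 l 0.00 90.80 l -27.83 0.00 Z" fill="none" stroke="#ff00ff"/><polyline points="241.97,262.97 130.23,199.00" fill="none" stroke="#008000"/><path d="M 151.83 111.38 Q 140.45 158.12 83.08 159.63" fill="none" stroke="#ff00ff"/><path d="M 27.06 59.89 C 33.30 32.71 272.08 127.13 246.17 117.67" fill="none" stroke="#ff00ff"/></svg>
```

; Generated by LaserGRBL
G21
G90
G0 X53.76 Y203.96
M4 S354
G01 X56.31 Y213.07 F2967
G01 X53.45 Y218.31
G01 X45.19 Y219.66
G01 X31.51 Y217.14
G01 X12.43 Y210.74
M5
G0 X111.19 Y91.26
M4 S354
G01 X248.72 Y199.14 F2967
M5
G0 X71.57 Y195.77
M4 S742
G01 X100.73 Y185.39 F692
G01 X130.60 Y179.75
G01 X161.18 Y178.84
G01 X192.46 Y182.66
G01 X224.44 Y191.22
M5
G0 X19.74 Y235.53
M4 S742
G01 X47.57 Y235.53 F692
G01 X47.57 Y144.73
G01 X19.74 Y144.73
G01 X19.74 Y235.53
M5
G0 X241.97 Y10.18
M4 S354
G01 X130.23 Y74.15 F2967
M5
G0 X151.83 Y161.77
M4 S742
G01 X145.44 Y144.88 F692
G01 X135.37 Y131.61
G01 X121.62 Y121.96
G01 X104.19 Y115.93
G01 X83.08 Y113.52
M5
G0 X27.06 Y213.26
M4 S742
G01 X54.73 Y216.78 F692
G01 X114.34 Y201.94
G01 X182.03 Y179.56
G01 X233.93 Y160.47
G01 X246.17 Y155.48
M5
G0 X0.00 Y0.00

viewBox `0 0 265.86 273.15` with mm width/height → 1 unit = 1 mm. Flip: y_m = 273.15 − y_svg.

**Shape 1** — `<path>` quadratic bezier, stroke `#008000` → engrave (S354, F2967). Control points (SVG): P0=(53.76,69.19), P1=(66.90,41.56), P2=(12.43,62.41); sampled at t=k/5. Machine vertices: (53.76,203.96) → (56.31,213.07) → (53.45,218.31) → (45.19,219.66) → (31.51,217.14) → (12.43,210.74). Open path.

**Shape 2** — `<line>` line segment, stroke `#008000` → engrave (S354, F2967). Machine vertices: (111.19,91.26) → (248.72,199.14). Open path.

**Shape 3** — `<path>` quadratic bezier, stroke `#ff00ff` → cut (S742, F692). Control points (SVG): P0=(71.57,77.38), P1=(143.60,109.24), P2=(224.44,81.93); sampled at t=k/5. Machine vertices: (71.57,195.77) → (100.73,185.39) → (130.60,179.75) → (161.18,178.84) → (192.46,182.66) → (224.44,191.22). Open path.

**Shape 4** — `<path>` rectangle, stroke `#ff00ff` → cut (S742, F692). Machine vertices: (19.74,235.53) → (47.57,235.53) → (47.57,144.73) → (19.74,144.73) → (19.74,235.53). Closed: final G1 returns to the first vertex.

**Shape 5** — `<polyline>` line segment, stroke `#008000` → engrave (S354, F2967). Machine vertices: (241.97,10.18) → (130.23,74.15). Open path.

**Shape 6** — `<path>` quadratic bezier, stroke `#ff00ff` → cut (S742, F692). Control points (SVG): P0=(151.83,111.38), P1=(140.45,158.12), P2=(83.08,159.63); sampled at t=k/5. Machine vertices: (151.83,161.77) → (145.44,144.88) → (135.37,131.61) → (121.62,121.96) → (104.19,115.93) → (83.08,113.52). Open path.

**Shape 7** — `<path>` cubic bezier, stroke `#ff00ff` → cut (S742, F692). Control points (SVG): P0=(27.06,59.89), P1=(33.30,32.71), P2=(272.08,127.13), P3=(246.17,117.67); sampled at t=k/5. Machine vertices: (27.06,213.26) → (54.73,216.78) → (114.34,201.94) → (182.03,179.56) → (233.93,160.47) → (246.17,155.48). Open path.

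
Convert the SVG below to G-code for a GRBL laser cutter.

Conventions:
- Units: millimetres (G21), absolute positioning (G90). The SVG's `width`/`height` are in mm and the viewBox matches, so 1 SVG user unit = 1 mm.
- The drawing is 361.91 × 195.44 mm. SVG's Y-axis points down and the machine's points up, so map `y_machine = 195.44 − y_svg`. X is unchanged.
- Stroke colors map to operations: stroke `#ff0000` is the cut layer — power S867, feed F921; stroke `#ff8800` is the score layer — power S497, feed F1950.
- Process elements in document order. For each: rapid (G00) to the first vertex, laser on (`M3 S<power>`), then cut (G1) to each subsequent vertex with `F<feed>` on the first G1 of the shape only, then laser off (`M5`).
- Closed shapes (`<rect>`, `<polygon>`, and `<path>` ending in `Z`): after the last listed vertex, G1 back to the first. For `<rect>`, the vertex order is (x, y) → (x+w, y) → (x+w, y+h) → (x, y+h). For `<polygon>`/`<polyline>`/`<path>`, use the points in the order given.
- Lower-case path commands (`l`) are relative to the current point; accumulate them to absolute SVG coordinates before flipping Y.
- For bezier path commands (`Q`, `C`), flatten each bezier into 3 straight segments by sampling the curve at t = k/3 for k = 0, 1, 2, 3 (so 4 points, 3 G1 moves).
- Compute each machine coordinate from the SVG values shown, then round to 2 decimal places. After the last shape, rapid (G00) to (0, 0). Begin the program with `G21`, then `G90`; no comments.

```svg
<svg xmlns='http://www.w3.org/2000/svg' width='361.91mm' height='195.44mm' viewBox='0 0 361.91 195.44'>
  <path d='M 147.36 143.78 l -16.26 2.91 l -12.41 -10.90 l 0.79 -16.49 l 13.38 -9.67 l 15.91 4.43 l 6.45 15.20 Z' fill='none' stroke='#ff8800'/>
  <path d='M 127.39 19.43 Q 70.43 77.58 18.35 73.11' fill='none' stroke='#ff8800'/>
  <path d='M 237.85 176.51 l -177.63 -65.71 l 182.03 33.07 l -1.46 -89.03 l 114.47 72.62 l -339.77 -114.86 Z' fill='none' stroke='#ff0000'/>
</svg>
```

G21
G90
G00 X147.36 Y51.66
M3 S497
G1 X131.10 Y48.75 F1950
G1 X118.69 Y59.65
G1 X119.48 Y76.14
G1 X132.86 Y85.81
G1 X148.77 Y81.38
G1 X155.22 Y66.18
G1 X147.36 Y51.66
M5
G00 X127.39 Y176.01
M3 S497
G1 X89.96 Y144.20 F1950
G1 X53.61 Y126.31
G1 X18.35 Y122.33
M5
G00 X237.85 Y18.93
M3 S867
G1 X60.22 Y84.64 F921
G1 X242.25 Y51.57
G1 X240.79 Y140.60
G1 X355.26 Y67.98
G1 X15.49 Y182.84
G1 X237.85 Y18.93
M5
G00 X0.00 Y0.00

viewBox `0 0 361.91 195.44` with mm width/height → 1 unit = 1 mm. Flip: y_m = 195.44 − y_svg.

**Shape 1** — `<path>` regular polygon, stroke `#ff8800` → score (S497, F1950). Machine vertices: (147.36,51.66) → (131.10,48.75) → (118.69,59.65) → (119.48,76.14) → (132.86,85.81) → (148.77,81.38) → (155.22,66.18) → (147.36,51.66). Closed: final G1 returns to the first vertex.

**Shape 2** — `<path>` quadratic bezier, stroke `#ff8800` → score (S497, F1950). Control points (SVG): P0=(127.39,19.43), P1=(70.43,77.58), P2=(18.35,73.11); sampled at t=k/3. Machine vertices: (127.39,176.01) → (89.96,144.20) → (53.61,126.31) → (18.35,122.33). Open path.

**Shape 3** — `<path>` closed polygon, stroke `#ff0000` → cut (S867, F921). Machine vertices: (237.85,18.93) → (60.22,84.64) → (242.25,51.57) → (240.79,140.60) → (355.26,67.98) → (15.49,182.84) → (237.85,18.93). Closed: final G1 returns to the first vertex.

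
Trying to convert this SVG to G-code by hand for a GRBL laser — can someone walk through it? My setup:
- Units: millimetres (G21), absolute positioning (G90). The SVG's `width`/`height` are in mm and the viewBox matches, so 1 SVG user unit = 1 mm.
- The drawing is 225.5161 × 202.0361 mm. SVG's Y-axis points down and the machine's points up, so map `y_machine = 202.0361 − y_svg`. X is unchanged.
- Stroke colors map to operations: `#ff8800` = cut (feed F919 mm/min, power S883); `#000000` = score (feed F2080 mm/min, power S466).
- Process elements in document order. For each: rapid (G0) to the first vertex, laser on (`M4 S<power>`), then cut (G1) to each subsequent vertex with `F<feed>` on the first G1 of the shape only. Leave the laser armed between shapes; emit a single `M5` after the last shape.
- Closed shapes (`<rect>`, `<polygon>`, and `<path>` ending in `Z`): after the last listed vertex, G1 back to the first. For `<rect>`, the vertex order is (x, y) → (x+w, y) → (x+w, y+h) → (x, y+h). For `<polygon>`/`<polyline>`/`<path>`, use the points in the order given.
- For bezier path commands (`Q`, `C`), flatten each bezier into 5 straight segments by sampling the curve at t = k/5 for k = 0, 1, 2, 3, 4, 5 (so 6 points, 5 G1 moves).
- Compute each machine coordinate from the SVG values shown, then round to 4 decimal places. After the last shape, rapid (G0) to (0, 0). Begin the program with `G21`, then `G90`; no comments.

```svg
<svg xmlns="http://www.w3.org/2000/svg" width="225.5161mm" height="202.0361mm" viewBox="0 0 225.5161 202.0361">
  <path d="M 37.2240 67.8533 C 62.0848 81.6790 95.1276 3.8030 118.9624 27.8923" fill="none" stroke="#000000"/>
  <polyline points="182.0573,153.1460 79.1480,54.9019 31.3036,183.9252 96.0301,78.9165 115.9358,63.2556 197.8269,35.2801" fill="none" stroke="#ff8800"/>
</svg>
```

Since the viewBox matches the mm dimensions, user units are millimetres directly. The only transform is the Y-flip y_m = 202.0361 − y_svg.

Shape 1 is a cubic bezier drawn with `<path>`. Its stroke #000000 means score at S466, F2080. After flipping Y the toolpath is (37.2240,134.1828) → (52.9832,135.3422) → (69.8714,149.2141) → (87.0538,166.5023) → (103.6957,177.9109) → (118.9624,174.1438).

Shape 2 is a open polyline drawn with `<polyline>`. Its stroke #ff8800 means cut at S883, F919. After flipping Y the toolpath is (182.0573,48.8901) → (79.1480,147.1342) → (31.3036,18.1109) → (96.0301,123.1196) → (115.9358,138.7805) → (197.8269,166.7560).

G21
G90
G0 X37.2240 Y134.1828
M4 S466
G1 X52.9832 Y135.3422 F2080
G1 X69.8714 Y149.2141
G1 X87.0538 Y166.5023
G1 X103.6957 Y177.9109
G1 X118.9624 Y174.1438
G0 X182.0573 Y48.8901
M4 S883
G1 X79.1480 Y147.1342 F919
G1 X31.3036 Y18.1109
G1 X96.0301 Y123.1196
G1 X115.9358 Y138.7805
G1 X197.8269 Y166.7560
M5
G0 X0.0000 Y0.0000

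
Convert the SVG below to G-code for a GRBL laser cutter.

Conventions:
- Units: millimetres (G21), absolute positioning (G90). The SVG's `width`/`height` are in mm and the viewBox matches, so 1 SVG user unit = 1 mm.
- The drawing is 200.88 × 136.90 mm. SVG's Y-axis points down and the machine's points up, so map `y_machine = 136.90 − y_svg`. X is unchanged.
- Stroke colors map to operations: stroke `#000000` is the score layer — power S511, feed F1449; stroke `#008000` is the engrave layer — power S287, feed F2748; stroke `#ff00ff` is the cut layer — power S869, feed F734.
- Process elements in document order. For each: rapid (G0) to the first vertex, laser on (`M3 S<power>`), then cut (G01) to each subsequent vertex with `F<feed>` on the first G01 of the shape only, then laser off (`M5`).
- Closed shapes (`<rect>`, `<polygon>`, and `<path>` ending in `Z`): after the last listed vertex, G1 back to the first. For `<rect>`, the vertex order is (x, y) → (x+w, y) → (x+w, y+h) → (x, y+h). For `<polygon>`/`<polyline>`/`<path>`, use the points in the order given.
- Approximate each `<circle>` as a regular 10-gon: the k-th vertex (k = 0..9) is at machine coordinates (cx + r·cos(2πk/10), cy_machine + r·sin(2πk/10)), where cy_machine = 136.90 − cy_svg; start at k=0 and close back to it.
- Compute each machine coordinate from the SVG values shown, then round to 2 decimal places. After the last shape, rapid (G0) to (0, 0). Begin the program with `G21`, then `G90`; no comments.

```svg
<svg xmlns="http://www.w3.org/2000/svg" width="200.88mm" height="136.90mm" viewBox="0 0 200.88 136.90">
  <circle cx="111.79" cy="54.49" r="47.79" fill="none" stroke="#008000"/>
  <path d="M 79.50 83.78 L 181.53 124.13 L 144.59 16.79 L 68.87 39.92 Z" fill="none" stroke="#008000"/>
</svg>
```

Since the viewBox matches the mm dimensions, user units are millimetres directly. The only transform is the Y-flip y_m = 136.90 − y_svg.

Shape 1 is a circle drawn with `<circle>`. Its stroke #008000 means engrave at S287, F2748. After flipping Y the toolpath is (159.58,82.41) → (150.45,110.50) → (126.56,127.86) → (97.02,127.86) → (73.13,110.50) → (64.00,82.41) → (73.13,54.32) → (97.02,36.96) → (126.56,36.96) → (150.45,54.32) → (159.58,82.41), returning to the start.

Shape 2 is a closed polygon drawn with `<path>`. Its stroke #008000 means engrave at S287, F2748. After flipping Y the toolpath is (79.50,53.12) → (181.53,12.77) → (144.59,120.11) → (68.87,96.98) → (79.50,53.12), returning to the start.

G21
G90
G0 X159.58 Y82.41
M3 S287
G01 X150.45 Y110.50 F2748
G01 X126.56 Y127.86
G01 X97.02 Y127.86
G01 X73.13 Y110.50
G01 X64.00 Y82.41
G01 X73.13 Y54.32
G01 X97.02 Y36.96
G01 X126.56 Y36.96
G01 X150.45 Y54.32
G01 X159.58 Y82.41
M5
G0 X79.50 Y53.12
M3 S287
G01 X181.53 Y12.77 F2748
G01 X144.59 Y120.11
G01 X68.87 Y96.98
G01 X79.50 Y53.12
M5
G0 X0.00 Y0.00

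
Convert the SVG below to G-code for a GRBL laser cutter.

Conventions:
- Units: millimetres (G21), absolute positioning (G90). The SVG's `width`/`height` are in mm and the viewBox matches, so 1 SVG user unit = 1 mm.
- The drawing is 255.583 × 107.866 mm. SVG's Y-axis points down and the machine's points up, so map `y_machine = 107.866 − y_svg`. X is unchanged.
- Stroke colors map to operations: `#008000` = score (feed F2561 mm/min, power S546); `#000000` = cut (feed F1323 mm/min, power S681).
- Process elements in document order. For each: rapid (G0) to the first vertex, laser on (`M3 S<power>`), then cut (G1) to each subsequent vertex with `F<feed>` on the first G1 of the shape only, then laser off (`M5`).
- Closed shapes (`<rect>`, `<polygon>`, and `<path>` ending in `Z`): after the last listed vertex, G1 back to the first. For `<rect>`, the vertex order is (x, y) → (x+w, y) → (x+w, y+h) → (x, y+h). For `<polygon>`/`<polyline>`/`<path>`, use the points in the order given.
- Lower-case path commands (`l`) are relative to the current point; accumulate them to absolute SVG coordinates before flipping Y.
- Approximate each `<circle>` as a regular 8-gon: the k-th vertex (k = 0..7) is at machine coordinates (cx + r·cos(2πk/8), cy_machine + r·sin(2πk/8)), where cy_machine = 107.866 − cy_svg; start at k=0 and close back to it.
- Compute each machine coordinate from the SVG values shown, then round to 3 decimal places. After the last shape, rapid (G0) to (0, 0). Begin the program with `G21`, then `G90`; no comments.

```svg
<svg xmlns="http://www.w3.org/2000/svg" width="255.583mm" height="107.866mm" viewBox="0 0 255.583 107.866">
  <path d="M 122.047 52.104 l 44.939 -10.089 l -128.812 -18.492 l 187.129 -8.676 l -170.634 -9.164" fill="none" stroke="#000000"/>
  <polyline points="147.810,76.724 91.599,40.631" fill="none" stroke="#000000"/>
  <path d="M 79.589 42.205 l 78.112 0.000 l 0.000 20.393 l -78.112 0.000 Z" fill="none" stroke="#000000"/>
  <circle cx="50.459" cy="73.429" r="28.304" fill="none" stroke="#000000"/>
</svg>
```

G21
G90
G0 X122.047 Y55.762
M3 S681
G1 X166.986 Y65.851 F1323
G1 X38.174 Y84.343
G1 X225.303 Y93.019
G1 X54.669 Y102.183
M5
G0 X147.810 Y31.142
M3 S681
G1 X91.599 Y67.235 F1323
M5
G0 X79.589 Y65.661
M3 S681
G1 X157.701 Y65.661 F1323
G1 X157.701 Y45.268
G1 X79.589 Y45.268
G1 X79.589 Y65.661
M5
G0 X78.763 Y34.437
M3 S681
G1 X70.473 Y54.451 F1323
G1 X50.459 Y62.741
G1 X30.445 Y54.451
G1 X22.155 Y34.437
G1 X30.445 Y14.423
G1 X50.459 Y6.133
G1 X70.473 Y14.423
G1 X78.763 Y34.437
M5
G0 X0.000 Y0.000

1 u = 1 mm; y_m = 107.866 − y.

[1] `<path>` open polyline, #000000→cut S681 F1323: (122.047,55.762) → (166.986,65.851) → (38.174,84.343) → (225.303,93.019) → (54.669,102.183)

[2] `<polyline>` line segment, #000000→cut S681 F1323: (147.810,31.142) → (91.599,67.235)

[3] `<path>` rectangle, #000000→cut S681 F1323: (79.589,65.661) → (157.701,65.661) → (157.701,45.268) → (79.589,45.268) → (79.589,65.661) (closed)

[4] `<circle>` circle, #000000→cut S681 F1323: (78.763,34.437) → (70.473,54.451) → (50.459,62.741) → (30.445,54.451) → (22.155,34.437) → (30.445,14.423) → (50.459,6.133) → (70.473,14.423) → (78.763,34.437) (closed)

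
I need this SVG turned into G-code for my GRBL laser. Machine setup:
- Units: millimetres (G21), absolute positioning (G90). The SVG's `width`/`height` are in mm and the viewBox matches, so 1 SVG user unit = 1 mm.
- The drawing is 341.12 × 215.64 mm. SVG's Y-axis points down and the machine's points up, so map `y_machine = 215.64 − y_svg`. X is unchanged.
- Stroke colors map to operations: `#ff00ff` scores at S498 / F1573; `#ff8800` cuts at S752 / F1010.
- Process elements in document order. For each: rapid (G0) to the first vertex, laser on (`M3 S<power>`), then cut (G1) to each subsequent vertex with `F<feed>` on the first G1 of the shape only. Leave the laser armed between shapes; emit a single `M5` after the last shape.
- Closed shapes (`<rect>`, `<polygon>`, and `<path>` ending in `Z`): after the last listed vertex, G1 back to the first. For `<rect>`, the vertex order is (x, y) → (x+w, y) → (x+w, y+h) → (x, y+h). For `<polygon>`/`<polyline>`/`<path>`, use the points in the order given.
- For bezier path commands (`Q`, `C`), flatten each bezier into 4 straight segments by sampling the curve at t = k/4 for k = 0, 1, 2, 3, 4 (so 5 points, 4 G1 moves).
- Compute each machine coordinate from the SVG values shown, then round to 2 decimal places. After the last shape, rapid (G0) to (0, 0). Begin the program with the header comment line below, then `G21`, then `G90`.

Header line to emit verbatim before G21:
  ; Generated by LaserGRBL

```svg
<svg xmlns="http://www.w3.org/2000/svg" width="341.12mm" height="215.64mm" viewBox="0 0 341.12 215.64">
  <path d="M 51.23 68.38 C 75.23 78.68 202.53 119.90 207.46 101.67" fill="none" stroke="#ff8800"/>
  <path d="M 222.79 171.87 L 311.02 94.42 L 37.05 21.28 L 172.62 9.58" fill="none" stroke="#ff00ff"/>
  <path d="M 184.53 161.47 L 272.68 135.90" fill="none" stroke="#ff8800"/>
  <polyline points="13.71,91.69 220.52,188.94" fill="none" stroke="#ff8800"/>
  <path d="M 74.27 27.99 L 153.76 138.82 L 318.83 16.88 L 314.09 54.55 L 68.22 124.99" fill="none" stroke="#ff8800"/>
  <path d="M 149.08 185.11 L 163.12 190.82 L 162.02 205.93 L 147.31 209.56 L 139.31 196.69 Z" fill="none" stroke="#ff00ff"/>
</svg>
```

1 u = 1 mm; y_m = 215.64 − y.

[1] `<path>` cubic bezier, #ff8800→cut S752 F1010: (51.23,147.26) → (85.07,135.15) → (136.50,119.92) → (184.34,110.03) → (207.46,113.97)

[2] `<path>` open polyline, #ff00ff→score S498 F1573: (222.79,43.77) → (311.02,121.22) → (37.05,194.36) → (172.62,206.06)

[3] `<path>` line segment, #ff8800→cut S752 F1010: (184.53,54.17) → (272.68,79.74)

[4] `<polyline>` line segment, #ff8800→cut S752 F1010: (13.71,123.95) → (220.52,26.70)

[5] `<path>` open polyline, #ff8800→cut S752 F1010: (74.27,187.65) → (153.76,76.82) → (318.83,198.76) → (314.09,161.09) → (68.22,90.65)

[6] `<path>` regular polygon, #ff00ff→score S498 F1573: (149.08,30.53) → (163.12,24.82) → (162.02,9.71) → (147.31,6.08) → (139.31,18.95) → (149.08,30.53) (closed)

; Generated by LaserGRBL
G21
G90
G0 X51.23 Y147.26
M3 S752
G1 X85.07 Y135.15 F1010
G1 X136.50 Y119.92
G1 X184.34 Y110.03
G1 X207.46 Y113.97
G0 X222.79 Y43.77
M3 S498
G1 X311.02 Y121.22 F1573
G1 X37.05 Y194.36
G1 X172.62 Y206.06
G0 X184.53 Y54.17
M3 S752
G1 X272.68 Y79.74 F1010
G0 X13.71 Y123.95
M3 S752
G1 X220.52 Y26.70 F1010
G0 X74.27 Y187.65
M3 S752
G1 X153.76 Y76.82 F1010
G1 X318.83 Y198.76
G1 X314.09 Y161.09
G1 X68.22 Y90.65
G0 X149.08 Y30.53
M3 S498
G1 X163.12 Y24.82 F1573
G1 X162.02 Y9.71
G1 X147.31 Y6.08
G1 X139.31 Y18.95
G1 X149.08 Y30.53
M5
G0 X0.00 Y0.00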